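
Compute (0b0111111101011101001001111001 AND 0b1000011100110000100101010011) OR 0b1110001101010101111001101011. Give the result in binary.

0b1110011101010101111001111011

0b0111111101011101001001111001 AND 0b1000011100110000100101010011 = 0b0000011100010000000001010001.
Then OR with 0b1110001101010101111001101011.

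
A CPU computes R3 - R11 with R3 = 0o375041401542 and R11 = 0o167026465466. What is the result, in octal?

0o206012714054

Subtract column by column in base 8:
  2-6 → 4 (borrow)
  4-6-1 → 5 (borrow)
  5-4-1 → 0
  1-5 → 4 (borrow)
  0-6-1 → 1 (borrow)
  4-4-1 → 7 (borrow)
  1-6-1 → 2 (borrow)
  4-2-1 → 1
  0-0 → 0
  5-7 → 6 (borrow)
  7-6-1 → 0
  3-1 → 2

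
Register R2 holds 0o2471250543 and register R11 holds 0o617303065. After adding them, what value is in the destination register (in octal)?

0o3310553630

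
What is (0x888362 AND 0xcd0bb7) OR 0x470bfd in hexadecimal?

0xcf0bff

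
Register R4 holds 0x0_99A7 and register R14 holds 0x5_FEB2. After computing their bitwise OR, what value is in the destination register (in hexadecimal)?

OR each hex digit independently (no carries):
  0|5=5, 9|F=F, 9|E=F, A|B=B, 7|2=7

0x5FFB7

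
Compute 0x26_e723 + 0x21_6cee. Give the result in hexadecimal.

0x485411

Add column by column in base 16, right to left:
  3+e = 1 carry 1
  2+e+1 = 1 carry 1
  7+c+1 = 4 carry 1
  e+6+1 = 5 carry 1
  6+1+1 = 8
  2+2 = 4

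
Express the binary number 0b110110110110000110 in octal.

Group the bits in threes: 110 110 110 110 000 110 → 666606.

0o666606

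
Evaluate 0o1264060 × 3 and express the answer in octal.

0o4034220

Multiply each base-8 digit by 3, carrying:
  0×3 = 0 → write 0
  6×3 = 18 → write 2 carry 2
  0×3+2 = 2 → write 2
  4×3 = 12 → write 4 carry 1
  6×3+1 = 19 → write 3 carry 2
  2×3+2 = 8 → write 0 carry 1
  1×3+1 = 4 → write 4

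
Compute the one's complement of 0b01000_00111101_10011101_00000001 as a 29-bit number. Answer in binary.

Invert each bit: 01000001111011001110100000001 → 10111110000100110001011111110.

0b10111110000100110001011111110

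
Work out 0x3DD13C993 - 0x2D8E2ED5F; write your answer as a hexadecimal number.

0x10430DC34

Subtract column by column in base 16:
  3-F → 4 (borrow)
  9-5-1 → 3
  9-D → C (borrow)
  C-E-1 → D (borrow)
  3-2-1 → 0
  1-E → 3 (borrow)
  D-8-1 → 4
  D-D → 0
  3-2 → 1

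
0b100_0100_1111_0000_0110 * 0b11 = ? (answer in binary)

0b11001110110100010010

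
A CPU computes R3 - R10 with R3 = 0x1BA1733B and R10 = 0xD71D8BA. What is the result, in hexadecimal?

Subtract column by column in base 16:
  B-A → 1
  3-B → 8 (borrow)
  3-8-1 → A (borrow)
  7-D-1 → 9 (borrow)
  1-1-1 → F (borrow)
  A-7-1 → 2
  B-D → E (borrow)
  1-0-1 → 0

0xE2F9A81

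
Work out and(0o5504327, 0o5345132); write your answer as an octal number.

AND each oct digit independently (no carries):
  5&5=5, 5&3=1, 0&4=0, 4&5=4, 3&1=1, 2&3=2, 7&2=2

0o5104122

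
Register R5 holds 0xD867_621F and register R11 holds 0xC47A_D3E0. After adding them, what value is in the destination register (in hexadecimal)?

0x19CE235FF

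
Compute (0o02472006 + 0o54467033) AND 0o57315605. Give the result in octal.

Add column by column in base 8, right to left:
  6+3 = 1 carry 1
  0+3+1 = 4
  0+0 = 0
  2+7 = 1 carry 1
  7+6+1 = 6 carry 1
  4+4+1 = 1 carry 1
  2+4+1 = 7
  0+5 = 5
Sum = 0o57161041; now AND with 0o57315605:
  5&5=5, 7&7=7, 1&3=1, 6&1=0, 1&5=1, 0&6=0, 4&0=0, 1&5=1

0o57101001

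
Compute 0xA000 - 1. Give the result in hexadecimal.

0x9FFF

The trailing 3 digits are 0, so subtracting 1 borrows through: they become F and the next digit up decrements.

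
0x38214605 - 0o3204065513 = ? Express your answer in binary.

0b11110000100001101101010111010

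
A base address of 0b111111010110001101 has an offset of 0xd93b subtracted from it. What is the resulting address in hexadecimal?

0b111111010110001101 = 0x3f58d in hexadecimal.
Subtract column by column in base 16:
  d-b → 2
  8-3 → 5
  5-9 → c (borrow)
  f-d-1 → 1
  3-0 → 3

0x31c52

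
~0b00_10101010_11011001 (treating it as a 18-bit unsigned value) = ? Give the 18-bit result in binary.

0b110101010100100110

Invert each bit: 001010101011011001 → 110101010100100110.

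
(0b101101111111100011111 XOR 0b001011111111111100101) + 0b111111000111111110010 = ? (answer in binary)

First 0b101101111111100011111 XOR 0b001011111111111100101 = 0b100110000000011111010.
Add column by column in base 2, right to left:
  0+0 = 0
  1+1 = 0 carry 1
  0+0+1 = 1
  1+0 = 1
  1+1 = 0 carry 1
  1+1+1 = 1 carry 1
  1+1+1 = 1 carry 1
  1+1+1 = 1 carry 1
  0+1+1 = 0 carry 1
  0+1+1 = 0 carry 1
  0+1+1 = 0 carry 1
  0+1+1 = 0 carry 1
  0+0+1 = 1
  0+0 = 0
  0+0 = 0
  0+1 = 1
  1+1 = 0 carry 1
  1+1+1 = 1 carry 1
  0+1+1 = 0 carry 1
  0+1+1 = 0 carry 1
  1+1+1 = 1 carry 1
  final carry 1

0b1100101001000011101100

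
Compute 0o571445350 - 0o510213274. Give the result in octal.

0o61232054

Subtract column by column in base 8:
  0-4 → 4 (borrow)
  5-7-1 → 5 (borrow)
  3-2-1 → 0
  5-3 → 2
  4-1 → 3
  4-2 → 2
  1-0 → 1
  7-1 → 6
  5-5 → 0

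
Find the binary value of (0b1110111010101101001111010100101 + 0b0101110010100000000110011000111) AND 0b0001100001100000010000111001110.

0b100001000000010000101001100

Add column by column in base 2, right to left:
  1+1 = 0 carry 1
  0+1+1 = 0 carry 1
  1+1+1 = 1 carry 1
  0+0+1 = 1
  0+0 = 0
  1+0 = 1
  0+1 = 1
  1+1 = 0 carry 1
  0+0+1 = 1
  1+0 = 1
  1+1 = 0 carry 1
  1+1+1 = 1 carry 1
  1+0+1 = 0 carry 1
  0+0+1 = 1
  0+0 = 0
  1+0 = 1
  0+0 = 0
  1+0 = 1
  1+0 = 1
  0+0 = 0
  1+1 = 0 carry 1
  0+0+1 = 1
  1+1 = 0 carry 1
  0+0+1 = 1
  1+0 = 1
  1+1 = 0 carry 1
  1+1+1 = 1 carry 1
  0+1+1 = 0 carry 1
  1+0+1 = 0 carry 1
  1+1+1 = 1 carry 1
  1+0+1 = 0 carry 1
  final carry 1
Sum = 0b10100101101001101010101101101100; now AND with 0b0001100001100000010000111001110:
  10100101101001101010101101101100
& 00001100001100000010000111001110
= 00000100001000000010000101001100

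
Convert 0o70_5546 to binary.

0b111000101101100110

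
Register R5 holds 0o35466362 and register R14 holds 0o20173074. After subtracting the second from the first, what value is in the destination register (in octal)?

Subtract column by column in base 8:
  2-4 → 6 (borrow)
  6-7-1 → 6 (borrow)
  3-0-1 → 2
  6-3 → 3
  6-7 → 7 (borrow)
  4-1-1 → 2
  5-0 → 5
  3-2 → 1

0o15273266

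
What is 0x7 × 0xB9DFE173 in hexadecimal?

0x5151F2A25

Multiply each base-16 digit by 7, carrying:
  3×7 = 21 → write 5 carry 1
  7×7+1 = 50 → write 2 carry 3
  1×7+3 = 10 → write A
  E×7 = 98 → write 2 carry 6
  F×7+6 = 111 → write F carry 6
  D×7+6 = 97 → write 1 carry 6
  9×7+6 = 69 → write 5 carry 4
  B×7+4 = 81 → write 1 carry 5
  remaining carry: 5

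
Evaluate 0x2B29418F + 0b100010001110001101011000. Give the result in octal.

0o5354422347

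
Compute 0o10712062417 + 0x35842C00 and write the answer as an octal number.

0o17453110417

0x35842C00 = 0o6541026000 in octal.
Add column by column in base 8, right to left:
  7+0 = 7
  1+0 = 1
  4+0 = 4
  2+6 = 0 carry 1
  6+2+1 = 1 carry 1
  0+0+1 = 1
  2+1 = 3
  1+4 = 5
  7+5 = 4 carry 1
  0+6+1 = 7
  1+0 = 1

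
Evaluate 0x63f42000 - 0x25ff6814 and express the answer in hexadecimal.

Subtract column by column in base 16:
  0-4 → c (borrow)
  0-1-1 → e (borrow)
  0-8-1 → 7 (borrow)
  2-6-1 → b (borrow)
  4-f-1 → 4 (borrow)
  f-f-1 → f (borrow)
  3-5-1 → d (borrow)
  6-2-1 → 3

0x3df4b7ec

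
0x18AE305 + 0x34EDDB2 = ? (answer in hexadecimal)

0x4D9C0B7

Add column by column in base 16, right to left:
  5+2 = 7
  0+B = B
  3+D = 0 carry 1
  E+D+1 = C carry 1
  A+E+1 = 9 carry 1
  8+4+1 = D
  1+3 = 4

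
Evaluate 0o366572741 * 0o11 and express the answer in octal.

Multiply each base-8 digit by 9, carrying:
  1×9 = 9 → write 1 carry 1
  4×9+1 = 37 → write 5 carry 4
  7×9+4 = 67 → write 3 carry 8
  2×9+8 = 26 → write 2 carry 3
  7×9+3 = 66 → write 2 carry 8
  5×9+8 = 53 → write 5 carry 6
  6×9+6 = 60 → write 4 carry 7
  6×9+7 = 61 → write 5 carry 7
  3×9+7 = 34 → write 2 carry 4
  remaining carry: 4

0o4254522351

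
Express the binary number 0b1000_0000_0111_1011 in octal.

Group the bits in threes: 001 000 000 001 111 011 → 100173.

0o100173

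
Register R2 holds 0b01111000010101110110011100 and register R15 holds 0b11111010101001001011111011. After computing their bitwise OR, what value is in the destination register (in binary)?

0b11111010111101111111111111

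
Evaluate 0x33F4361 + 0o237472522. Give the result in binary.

0b101101111011011100010110011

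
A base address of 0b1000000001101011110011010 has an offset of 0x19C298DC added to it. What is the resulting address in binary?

0x19C298DC = 0b11001110000101001100011011100 in binary.
Add column by column in base 2, right to left:
  0+0 = 0
  1+0 = 1
  0+1 = 1
  1+1 = 0 carry 1
  1+1+1 = 1 carry 1
  0+0+1 = 1
  0+1 = 1
  1+1 = 0 carry 1
  1+0+1 = 0 carry 1
  1+0+1 = 0 carry 1
  1+0+1 = 0 carry 1
  0+1+1 = 0 carry 1
  1+1+1 = 1 carry 1
  0+0+1 = 1
  1+0 = 1
  1+1 = 0 carry 1
  0+0+1 = 1
  0+1 = 1
  0+0 = 0
  0+0 = 0
  0+0 = 0
  0+0 = 0
  0+1 = 1
  0+1 = 1
  1+1 = 0 carry 1
  0+0+1 = 1
  0+0 = 0
  0+1 = 1
  0+1 = 1

0b11010110000110111000001110110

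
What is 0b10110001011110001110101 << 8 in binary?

Left shift by 8: append 8 zero bits.

0b1011000101111000111010100000000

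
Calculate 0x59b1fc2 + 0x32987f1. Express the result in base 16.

0x8c4a7b3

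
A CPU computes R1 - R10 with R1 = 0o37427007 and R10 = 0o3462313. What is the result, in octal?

Subtract column by column in base 8:
  7-3 → 4
  0-1 → 7 (borrow)
  0-3-1 → 4 (borrow)
  7-2-1 → 4
  2-6 → 4 (borrow)
  4-4-1 → 7 (borrow)
  7-3-1 → 3
  3-0 → 3

0o33744474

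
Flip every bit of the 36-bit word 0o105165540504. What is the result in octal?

0o672612237273

Each oct digit d becomes 7−d:
  1→6, 0→7, 5→2, 1→6, 6→1, 5→2, 5→2, 4→3, 0→7, 5→2, 0→7, 4→3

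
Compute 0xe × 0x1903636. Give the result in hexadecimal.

0x15e2f6f4

Multiply each base-16 digit by 14, carrying:
  6×14 = 84 → write 4 carry 5
  3×14+5 = 47 → write f carry 2
  6×14+2 = 86 → write 6 carry 5
  3×14+5 = 47 → write f carry 2
  0×14+2 = 2 → write 2
  9×14 = 126 → write e carry 7
  1×14+7 = 21 → write 5 carry 1
  remaining carry: 1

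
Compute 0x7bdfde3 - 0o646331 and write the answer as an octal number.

0o756530412

0x7bdfde3 = 0o757376743 in octal.
Subtract column by column in base 8:
  3-1 → 2
  4-3 → 1
  7-3 → 4
  6-6 → 0
  7-4 → 3
  3-6 → 5 (borrow)
  7-0-1 → 6
  5-0 → 5
  7-0 → 7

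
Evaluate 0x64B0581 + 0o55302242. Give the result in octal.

0o700105043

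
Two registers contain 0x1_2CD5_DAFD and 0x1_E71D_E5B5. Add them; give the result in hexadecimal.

0x313F3C0B2

Add column by column in base 16, right to left:
  D+5 = 2 carry 1
  F+B+1 = B carry 1
  A+5+1 = 0 carry 1
  D+E+1 = C carry 1
  5+D+1 = 3 carry 1
  D+1+1 = F
  C+7 = 3 carry 1
  2+E+1 = 1 carry 1
  1+1+1 = 3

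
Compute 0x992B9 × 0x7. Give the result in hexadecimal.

Multiply each base-16 digit by 7, carrying:
  9×7 = 63 → write F carry 3
  B×7+3 = 80 → write 0 carry 5
  2×7+5 = 19 → write 3 carry 1
  9×7+1 = 64 → write 0 carry 4
  9×7+4 = 67 → write 3 carry 4
  remaining carry: 4

0x43030F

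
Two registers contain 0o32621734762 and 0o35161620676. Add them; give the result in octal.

Add column by column in base 8, right to left:
  2+6 = 0 carry 1
  6+7+1 = 6 carry 1
  7+6+1 = 6 carry 1
  4+0+1 = 5
  3+2 = 5
  7+6 = 5 carry 1
  1+1+1 = 3
  2+6 = 0 carry 1
  6+1+1 = 0 carry 1
  2+5+1 = 0 carry 1
  3+3+1 = 7

0o70003555660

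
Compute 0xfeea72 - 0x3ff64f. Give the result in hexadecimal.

0xbef423

Subtract column by column in base 16:
  2-f → 3 (borrow)
  7-4-1 → 2
  a-6 → 4
  e-f → f (borrow)
  e-f-1 → e (borrow)
  f-3-1 → b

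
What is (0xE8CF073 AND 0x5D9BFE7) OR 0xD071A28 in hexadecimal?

0xE8CF073 AND 0x5D9BFE7 = 0x488B063.
Then OR with 0xD071A28.

0xD8FBA6B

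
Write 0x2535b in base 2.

Expand each hex digit to 4 bits: 2=0010 5=0101 3=0011 5=0101 b=1011.

0b100101001101011011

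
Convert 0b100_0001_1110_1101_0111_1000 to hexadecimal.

0x41ED78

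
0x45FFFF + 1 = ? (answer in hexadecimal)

The trailing 4 digits are F (max in base 16), so adding 1 cascades: they roll to 0 and the next digit up increments.

0x460000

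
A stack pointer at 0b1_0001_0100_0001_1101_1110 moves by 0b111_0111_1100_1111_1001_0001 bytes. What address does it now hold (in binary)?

0b100010010001000101101111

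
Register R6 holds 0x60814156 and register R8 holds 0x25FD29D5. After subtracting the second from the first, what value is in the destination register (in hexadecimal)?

Subtract column by column in base 16:
  6-5 → 1
  5-D → 8 (borrow)
  1-9-1 → 7 (borrow)
  4-2-1 → 1
  1-D → 4 (borrow)
  8-F-1 → 8 (borrow)
  0-5-1 → A (borrow)
  6-2-1 → 3

0x3A841781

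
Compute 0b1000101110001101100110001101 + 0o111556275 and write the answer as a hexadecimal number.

0x9dfb64a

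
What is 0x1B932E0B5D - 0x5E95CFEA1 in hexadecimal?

0x15A9D10CBC

Subtract column by column in base 16:
  D-1 → C
  5-A → B (borrow)
  B-E-1 → C (borrow)
  0-F-1 → 0 (borrow)
  E-C-1 → 1
  2-5 → D (borrow)
  3-9-1 → 9 (borrow)
  9-E-1 → A (borrow)
  B-5-1 → 5
  1-0 → 1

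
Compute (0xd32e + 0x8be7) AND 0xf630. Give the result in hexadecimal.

Add column by column in base 16, right to left:
  e+7 = 5 carry 1
  2+e+1 = 1 carry 1
  3+b+1 = f
  d+8 = 5 carry 1
  final carry 1
Sum = 0x15f15; now AND with 0xf630:
  1&0=0, 5&f=5, f&6=6, 1&3=1, 5&0=0

0x5610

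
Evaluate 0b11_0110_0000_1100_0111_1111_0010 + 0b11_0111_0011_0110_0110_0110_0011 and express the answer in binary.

Add column by column in base 2, right to left:
  0+1 = 1
  1+1 = 0 carry 1
  0+0+1 = 1
  0+0 = 0
  1+0 = 1
  1+1 = 0 carry 1
  1+1+1 = 1 carry 1
  1+0+1 = 0 carry 1
  1+0+1 = 0 carry 1
  1+1+1 = 1 carry 1
  1+1+1 = 1 carry 1
  0+0+1 = 1
  0+0 = 0
  0+1 = 1
  1+1 = 0 carry 1
  1+0+1 = 0 carry 1
  0+1+1 = 0 carry 1
  0+1+1 = 0 carry 1
  0+0+1 = 1
  0+0 = 0
  0+1 = 1
  1+1 = 0 carry 1
  1+1+1 = 1 carry 1
  0+0+1 = 1
  1+1 = 0 carry 1
  1+1+1 = 1 carry 1
  final carry 1

0b110110101000010111001010101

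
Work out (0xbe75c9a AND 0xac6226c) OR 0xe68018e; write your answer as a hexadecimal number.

0xeee018e

0xbe75c9a AND 0xac6226c = 0xac60008.
Then OR with 0xe68018e.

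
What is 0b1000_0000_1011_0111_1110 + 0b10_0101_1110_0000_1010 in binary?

Add column by column in base 2, right to left:
  0+0 = 0
  1+1 = 0 carry 1
  1+0+1 = 0 carry 1
  1+1+1 = 1 carry 1
  1+0+1 = 0 carry 1
  1+0+1 = 0 carry 1
  1+0+1 = 0 carry 1
  0+0+1 = 1
  1+0 = 1
  1+1 = 0 carry 1
  0+1+1 = 0 carry 1
  1+1+1 = 1 carry 1
  0+1+1 = 0 carry 1
  0+0+1 = 1
  0+1 = 1
  0+0 = 0
  0+0 = 0
  0+1 = 1
  0+0 = 0
  1+0 = 1

0b10100110100110001000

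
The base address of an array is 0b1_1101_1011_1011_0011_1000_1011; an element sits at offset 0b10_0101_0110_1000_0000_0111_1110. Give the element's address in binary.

0b100001100100011010000001001

Add column by column in base 2, right to left:
  1+0 = 1
  1+1 = 0 carry 1
  0+1+1 = 0 carry 1
  1+1+1 = 1 carry 1
  0+1+1 = 0 carry 1
  0+1+1 = 0 carry 1
  0+1+1 = 0 carry 1
  1+0+1 = 0 carry 1
  1+0+1 = 0 carry 1
  1+0+1 = 0 carry 1
  0+0+1 = 1
  0+0 = 0
  1+0 = 1
  1+0 = 1
  0+0 = 0
  1+1 = 0 carry 1
  1+0+1 = 0 carry 1
  1+1+1 = 1 carry 1
  0+1+1 = 0 carry 1
  1+0+1 = 0 carry 1
  1+1+1 = 1 carry 1
  0+0+1 = 1
  1+1 = 0 carry 1
  1+0+1 = 0 carry 1
  1+0+1 = 0 carry 1
  0+1+1 = 0 carry 1
  final carry 1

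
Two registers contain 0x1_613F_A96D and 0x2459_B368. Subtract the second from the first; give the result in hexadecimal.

0x13CE5F605

Subtract column by column in base 16:
  D-8 → 5
  6-6 → 0
  9-3 → 6
  A-B → F (borrow)
  F-9-1 → 5
  3-5 → E (borrow)
  1-4-1 → C (borrow)
  6-2-1 → 3
  1-0 → 1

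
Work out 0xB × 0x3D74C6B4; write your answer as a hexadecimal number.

Multiply each base-16 digit by 11, carrying:
  4×11 = 44 → write C carry 2
  B×11+2 = 123 → write B carry 7
  6×11+7 = 73 → write 9 carry 4
  C×11+4 = 136 → write 8 carry 8
  4×11+8 = 52 → write 4 carry 3
  7×11+3 = 80 → write 0 carry 5
  D×11+5 = 148 → write 4 carry 9
  3×11+9 = 42 → write A carry 2
  remaining carry: 2

0x2A40489BC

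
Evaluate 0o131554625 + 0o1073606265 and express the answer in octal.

0o1225363112

Add column by column in base 8, right to left:
  5+5 = 2 carry 1
  2+6+1 = 1 carry 1
  6+2+1 = 1 carry 1
  4+6+1 = 3 carry 1
  5+0+1 = 6
  5+6 = 3 carry 1
  1+3+1 = 5
  3+7 = 2 carry 1
  1+0+1 = 2
  0+1 = 1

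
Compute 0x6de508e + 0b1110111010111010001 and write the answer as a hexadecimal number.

0x6e5c65f

0b1110111010111010001 = 0x775d1 in hexadecimal.
Add column by column in base 16, right to left:
  e+1 = f
  8+d = 5 carry 1
  0+5+1 = 6
  5+7 = c
  e+7 = 5 carry 1
  d+0+1 = e
  6+0 = 6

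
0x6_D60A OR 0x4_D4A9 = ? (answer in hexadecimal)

OR each hex digit independently (no carries):
  6|4=6, D|D=D, 6|4=6, 0|A=A, A|9=B

0x6D6AB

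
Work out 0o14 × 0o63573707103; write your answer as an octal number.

0o1154716525444

Multiply each base-8 digit by 12, carrying:
  3×12 = 36 → write 4 carry 4
  0×12+4 = 4 → write 4
  1×12 = 12 → write 4 carry 1
  7×12+1 = 85 → write 5 carry 10
  0×12+10 = 10 → write 2 carry 1
  7×12+1 = 85 → write 5 carry 10
  3×12+10 = 46 → write 6 carry 5
  7×12+5 = 89 → write 1 carry 11
  5×12+11 = 71 → write 7 carry 8
  3×12+8 = 44 → write 4 carry 5
  6×12+5 = 77 → write 5 carry 9
  remaining carry: 11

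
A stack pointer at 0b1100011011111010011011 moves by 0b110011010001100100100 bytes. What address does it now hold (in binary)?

0b10010110110000110111111

Add column by column in base 2, right to left:
  1+0 = 1
  1+0 = 1
  0+1 = 1
  1+0 = 1
  1+0 = 1
  0+1 = 1
  0+0 = 0
  1+0 = 1
  0+1 = 1
  1+1 = 0 carry 1
  1+0+1 = 0 carry 1
  1+0+1 = 0 carry 1
  1+0+1 = 0 carry 1
  1+1+1 = 1 carry 1
  0+0+1 = 1
  1+1 = 0 carry 1
  1+1+1 = 1 carry 1
  0+0+1 = 1
  0+0 = 0
  0+1 = 1
  1+1 = 0 carry 1
  1+0+1 = 0 carry 1
  final carry 1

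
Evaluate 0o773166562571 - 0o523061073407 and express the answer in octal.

Subtract column by column in base 8:
  1-7 → 2 (borrow)
  7-0-1 → 6
  5-4 → 1
  2-3 → 7 (borrow)
  6-7-1 → 6 (borrow)
  5-0-1 → 4
  6-1 → 5
  6-6 → 0
  1-0 → 1
  3-3 → 0
  7-2 → 5
  7-5 → 2

0o250105467162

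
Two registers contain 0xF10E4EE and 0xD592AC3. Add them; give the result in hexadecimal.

0x1C6A0FB1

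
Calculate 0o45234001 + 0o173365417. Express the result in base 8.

Add column by column in base 8, right to left:
  1+7 = 0 carry 1
  0+1+1 = 2
  0+4 = 4
  4+5 = 1 carry 1
  3+6+1 = 2 carry 1
  2+3+1 = 6
  5+3 = 0 carry 1
  4+7+1 = 4 carry 1
  0+1+1 = 2

0o240621420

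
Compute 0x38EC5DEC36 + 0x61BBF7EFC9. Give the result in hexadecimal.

Add column by column in base 16, right to left:
  6+9 = F
  3+C = F
  C+F = B carry 1
  E+E+1 = D carry 1
  D+7+1 = 5 carry 1
  5+F+1 = 5 carry 1
  C+B+1 = 8 carry 1
  E+B+1 = A carry 1
  8+1+1 = A
  3+6 = 9

0x9AA855DBFF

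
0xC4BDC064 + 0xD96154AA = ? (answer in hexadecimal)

Add column by column in base 16, right to left:
  4+A = E
  6+A = 0 carry 1
  0+4+1 = 5
  C+5 = 1 carry 1
  D+1+1 = F
  B+6 = 1 carry 1
  4+9+1 = E
  C+D = 9 carry 1
  final carry 1

0x19E1F150E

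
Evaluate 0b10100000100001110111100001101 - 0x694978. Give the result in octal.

0b10100000100001110111100001101 = 0o2404167415 in octal.
0x694978 = 0o32244570 in octal.
Subtract column by column in base 8:
  5-0 → 5
  1-7 → 2 (borrow)
  4-5-1 → 6 (borrow)
  7-4-1 → 2
  6-4 → 2
  1-2 → 7 (borrow)
  4-2-1 → 1
  0-3 → 5 (borrow)
  4-0-1 → 3
  2-0 → 2

0o2351722625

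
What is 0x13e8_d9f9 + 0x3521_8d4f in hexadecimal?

Add column by column in base 16, right to left:
  9+f = 8 carry 1
  f+4+1 = 4 carry 1
  9+d+1 = 7 carry 1
  d+8+1 = 6 carry 1
  8+1+1 = a
  e+2 = 0 carry 1
  3+5+1 = 9
  1+3 = 4

0x490a6748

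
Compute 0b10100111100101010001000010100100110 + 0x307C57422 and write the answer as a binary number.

0x307C57422 = 0b1100000111110001010111010000100010 in binary.
Add column by column in base 2, right to left:
  0+0 = 0
  1+1 = 0 carry 1
  1+0+1 = 0 carry 1
  0+0+1 = 1
  0+0 = 0
  1+1 = 0 carry 1
  0+0+1 = 1
  0+0 = 0
  1+0 = 1
  0+0 = 0
  1+1 = 0 carry 1
  0+0+1 = 1
  0+1 = 1
  0+1 = 1
  0+1 = 1
  1+0 = 1
  0+1 = 1
  0+0 = 0
  0+1 = 1
  1+0 = 1
  0+0 = 0
  1+0 = 1
  0+1 = 1
  1+1 = 0 carry 1
  0+1+1 = 0 carry 1
  0+1+1 = 0 carry 1
  1+1+1 = 1 carry 1
  1+0+1 = 0 carry 1
  1+0+1 = 0 carry 1
  1+0+1 = 0 carry 1
  0+0+1 = 1
  0+0 = 0
  1+1 = 0 carry 1
  0+1+1 = 0 carry 1
  1+0+1 = 0 carry 1
  final carry 1

0b100001000100011011011111100101001000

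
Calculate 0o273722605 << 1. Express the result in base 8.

1 bits is not a whole number of base-8 digits; in binary: 10111011111010010110000101 << 1 = 101110111110100101100001010.

0o567645412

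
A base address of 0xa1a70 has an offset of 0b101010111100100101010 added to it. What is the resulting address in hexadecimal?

0x1f939a

0b101010111100100101010 = 0x15792a in hexadecimal.
Add column by column in base 16, right to left:
  0+a = a
  7+2 = 9
  a+9 = 3 carry 1
  1+7+1 = 9
  a+5 = f
  0+1 = 1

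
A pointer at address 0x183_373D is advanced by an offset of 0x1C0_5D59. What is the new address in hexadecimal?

Add column by column in base 16, right to left:
  D+9 = 6 carry 1
  3+5+1 = 9
  7+D = 4 carry 1
  3+5+1 = 9
  3+0 = 3
  8+C = 4 carry 1
  1+1+1 = 3

0x3439496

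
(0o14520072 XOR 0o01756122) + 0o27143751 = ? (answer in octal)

0o44442121

First 0o14520072 XOR 0o01756122 = 0o15276150.
Add column by column in base 8, right to left:
  0+1 = 1
  5+5 = 2 carry 1
  1+7+1 = 1 carry 1
  6+3+1 = 2 carry 1
  7+4+1 = 4 carry 1
  2+1+1 = 4
  5+7 = 4 carry 1
  1+2+1 = 4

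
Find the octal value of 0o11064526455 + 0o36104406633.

Add column by column in base 8, right to left:
  5+3 = 0 carry 1
  5+3+1 = 1 carry 1
  4+6+1 = 3 carry 1
  6+6+1 = 5 carry 1
  2+0+1 = 3
  5+4 = 1 carry 1
  4+4+1 = 1 carry 1
  6+0+1 = 7
  0+1 = 1
  1+6 = 7
  1+3 = 4

0o47171135310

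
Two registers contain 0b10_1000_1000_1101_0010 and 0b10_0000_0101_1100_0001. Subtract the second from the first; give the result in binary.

Subtract column by column in base 2:
  0-1 → 1 (borrow)
  1-0-1 → 0
  0-0 → 0
  0-0 → 0
  1-0 → 1
  0-0 → 0
  1-1 → 0
  1-1 → 0
  0-1 → 1 (borrow)
  0-0-1 → 1 (borrow)
  0-1-1 → 0 (borrow)
  1-0-1 → 0
  0-0 → 0
  0-0 → 0
  0-0 → 0
  1-0 → 1
  0-0 → 0
  1-1 → 0

0b1000001100010001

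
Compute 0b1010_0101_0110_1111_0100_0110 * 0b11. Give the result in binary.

0b1111100000100110111010010

Multiply each base-2 digit by 3, carrying:
  0×3 = 0 → write 0
  1×3 = 3 → write 1 carry 1
  1×3+1 = 4 → write 0 carry 2
  0×3+2 = 2 → write 0 carry 1
  0×3+1 = 1 → write 1
  0×3 = 0 → write 0
  1×3 = 3 → write 1 carry 1
  0×3+1 = 1 → write 1
  1×3 = 3 → write 1 carry 1
  1×3+1 = 4 → write 0 carry 2
  1×3+2 = 5 → write 1 carry 2
  1×3+2 = 5 → write 1 carry 2
  0×3+2 = 2 → write 0 carry 1
  1×3+1 = 4 → write 0 carry 2
  1×3+2 = 5 → write 1 carry 2
  0×3+2 = 2 → write 0 carry 1
  1×3+1 = 4 → write 0 carry 2
  0×3+2 = 2 → write 0 carry 1
  1×3+1 = 4 → write 0 carry 2
  0×3+2 = 2 → write 0 carry 1
  0×3+1 = 1 → write 1
  1×3 = 3 → write 1 carry 1
  0×3+1 = 1 → write 1
  1×3 = 3 → write 1 carry 1
  remaining carry: 1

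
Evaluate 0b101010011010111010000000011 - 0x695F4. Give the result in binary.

0b101010001101101111000001111

0x695F4 = 0b1101001010111110100 in binary.
Subtract column by column in base 2:
  1-0 → 1
  1-0 → 1
  0-1 → 1 (borrow)
  0-0-1 → 1 (borrow)
  0-1-1 → 0 (borrow)
  0-1-1 → 0 (borrow)
  0-1-1 → 0 (borrow)
  0-1-1 → 0 (borrow)
  0-1-1 → 0 (borrow)
  0-0-1 → 1 (borrow)
  1-1-1 → 1 (borrow)
  0-0-1 → 1 (borrow)
  1-1-1 → 1 (borrow)
  1-0-1 → 0
  1-0 → 1
  0-1 → 1 (borrow)
  1-0-1 → 0
  0-1 → 1 (borrow)
  1-1-1 → 1 (borrow)
  1-0-1 → 0
  0-0 → 0
  0-0 → 0
  1-0 → 1
  0-0 → 0
  1-0 → 1
  0-0 → 0
  1-0 → 1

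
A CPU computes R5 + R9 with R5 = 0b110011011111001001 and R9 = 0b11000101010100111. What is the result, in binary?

0b1001100001001110000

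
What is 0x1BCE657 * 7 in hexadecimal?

0xC2A4C61

Multiply each base-16 digit by 7, carrying:
  7×7 = 49 → write 1 carry 3
  5×7+3 = 38 → write 6 carry 2
  6×7+2 = 44 → write C carry 2
  E×7+2 = 100 → write 4 carry 6
  C×7+6 = 90 → write A carry 5
  B×7+5 = 82 → write 2 carry 5
  1×7+5 = 12 → write C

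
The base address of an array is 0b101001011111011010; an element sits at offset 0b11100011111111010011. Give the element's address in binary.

Add column by column in base 2, right to left:
  0+1 = 1
  1+1 = 0 carry 1
  0+0+1 = 1
  1+0 = 1
  1+1 = 0 carry 1
  0+0+1 = 1
  1+1 = 0 carry 1
  1+1+1 = 1 carry 1
  1+1+1 = 1 carry 1
  1+1+1 = 1 carry 1
  1+1+1 = 1 carry 1
  0+1+1 = 0 carry 1
  1+1+1 = 1 carry 1
  0+1+1 = 0 carry 1
  0+0+1 = 1
  1+0 = 1
  0+0 = 0
  1+1 = 0 carry 1
  0+1+1 = 0 carry 1
  0+1+1 = 0 carry 1
  final carry 1

0b100001101011110101101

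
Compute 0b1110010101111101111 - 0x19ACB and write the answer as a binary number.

0x19ACB = 0b11001101011001011 in binary.
Subtract column by column in base 2:
  1-1 → 0
  1-1 → 0
  1-0 → 1
  1-1 → 0
  0-0 → 0
  1-0 → 1
  1-1 → 0
  1-1 → 0
  1-0 → 1
  1-1 → 0
  0-0 → 0
  1-1 → 0
  0-1 → 1 (borrow)
  1-0-1 → 0
  0-0 → 0
  0-1 → 1 (borrow)
  1-1-1 → 1 (borrow)
  1-0-1 → 0
  1-0 → 1

0b1011001000100100100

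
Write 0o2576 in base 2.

Each octal digit is 3 bits: 2=010 5=101 7=111 6=110.

0b10101111110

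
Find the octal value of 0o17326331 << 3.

Shifting left by 3 bits = 1 oct digit: append 1 zero.

0o173263310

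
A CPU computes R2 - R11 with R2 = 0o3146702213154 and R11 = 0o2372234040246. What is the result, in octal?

Subtract column by column in base 8:
  4-6 → 6 (borrow)
  5-4-1 → 0
  1-2 → 7 (borrow)
  3-0-1 → 2
  1-4 → 5 (borrow)
  2-0-1 → 1
  2-4 → 6 (borrow)
  0-3-1 → 4 (borrow)
  7-2-1 → 4
  6-2 → 4
  4-7 → 5 (borrow)
  1-3-1 → 5 (borrow)
  3-2-1 → 0

0o554446152706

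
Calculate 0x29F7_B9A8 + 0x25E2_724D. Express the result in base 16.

0x4FDA2BF5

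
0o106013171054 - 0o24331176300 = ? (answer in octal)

0o61461772554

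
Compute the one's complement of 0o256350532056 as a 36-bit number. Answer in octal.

0o521427245721

Each oct digit d becomes 7−d:
  2→5, 5→2, 6→1, 3→4, 5→2, 0→7, 5→2, 3→4, 2→5, 0→7, 5→2, 6→1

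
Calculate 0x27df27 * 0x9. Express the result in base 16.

Multiply each base-16 digit by 9, carrying:
  7×9 = 63 → write f carry 3
  2×9+3 = 21 → write 5 carry 1
  f×9+1 = 136 → write 8 carry 8
  d×9+8 = 125 → write d carry 7
  7×9+7 = 70 → write 6 carry 4
  2×9+4 = 22 → write 6 carry 1
  remaining carry: 1

0x166d85f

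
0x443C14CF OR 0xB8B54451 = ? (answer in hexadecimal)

0xFCBD54DF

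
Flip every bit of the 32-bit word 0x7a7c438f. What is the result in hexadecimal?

0x8583bc70

Each hex digit d becomes f−d:
  7→8, a→5, 7→8, c→3, 4→b, 3→c, 8→7, f→0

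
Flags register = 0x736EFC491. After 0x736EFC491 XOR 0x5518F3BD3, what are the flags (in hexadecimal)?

XOR each hex digit independently (no carries):
  7^5=2, 3^5=6, 6^1=7, E^8=6, F^F=0, C^3=F, 4^B=F, 9^D=4, 1^3=2

0x26760FF42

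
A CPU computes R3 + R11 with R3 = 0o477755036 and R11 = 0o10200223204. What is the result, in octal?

Add column by column in base 8, right to left:
  6+4 = 2 carry 1
  3+0+1 = 4
  0+2 = 2
  5+3 = 0 carry 1
  5+2+1 = 0 carry 1
  7+2+1 = 2 carry 1
  7+0+1 = 0 carry 1
  7+0+1 = 0 carry 1
  4+2+1 = 7
  0+0 = 0
  0+1 = 1

0o10700200242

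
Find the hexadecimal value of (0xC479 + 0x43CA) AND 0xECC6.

Add column by column in base 16, right to left:
  9+A = 3 carry 1
  7+C+1 = 4 carry 1
  4+3+1 = 8
  C+4 = 0 carry 1
  final carry 1
Sum = 0x10843; now AND with 0xECC6:
  1&0=0, 0&E=0, 8&C=8, 4&C=4, 3&6=2

0x842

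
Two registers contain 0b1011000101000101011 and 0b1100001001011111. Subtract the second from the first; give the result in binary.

Subtract column by column in base 2:
  1-1 → 0
  1-1 → 0
  0-1 → 1 (borrow)
  1-1-1 → 1 (borrow)
  0-1-1 → 0 (borrow)
  1-0-1 → 0
  0-1 → 1 (borrow)
  0-0-1 → 1 (borrow)
  0-0-1 → 1 (borrow)
  1-1-1 → 1 (borrow)
  0-0-1 → 1 (borrow)
  1-0-1 → 0
  0-0 → 0
  0-0 → 0
  0-1 → 1 (borrow)
  1-1-1 → 1 (borrow)
  1-0-1 → 0
  0-0 → 0
  1-0 → 1

0b1001100011111001100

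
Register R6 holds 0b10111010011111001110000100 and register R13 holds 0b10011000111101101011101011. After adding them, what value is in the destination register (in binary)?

Add column by column in base 2, right to left:
  0+1 = 1
  0+1 = 1
  1+0 = 1
  0+1 = 1
  0+0 = 0
  0+1 = 1
  0+1 = 1
  1+1 = 0 carry 1
  1+0+1 = 0 carry 1
  1+1+1 = 1 carry 1
  0+0+1 = 1
  0+1 = 1
  1+1 = 0 carry 1
  1+0+1 = 0 carry 1
  1+1+1 = 1 carry 1
  1+1+1 = 1 carry 1
  1+1+1 = 1 carry 1
  0+1+1 = 0 carry 1
  0+0+1 = 1
  1+0 = 1
  0+0 = 0
  1+1 = 0 carry 1
  1+1+1 = 1 carry 1
  1+0+1 = 0 carry 1
  0+0+1 = 1
  1+1 = 0 carry 1
  final carry 1

0b101010011011100111001101111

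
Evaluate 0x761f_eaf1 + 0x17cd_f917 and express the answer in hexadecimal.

0x8dede408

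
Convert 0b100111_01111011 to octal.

0o23573

Group the bits in threes: 010 011 101 111 011 → 23573.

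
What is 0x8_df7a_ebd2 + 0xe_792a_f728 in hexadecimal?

0x1758a5e2fa

Add column by column in base 16, right to left:
  2+8 = a
  d+2 = f
  b+7 = 2 carry 1
  e+f+1 = e carry 1
  a+a+1 = 5 carry 1
  7+2+1 = a
  f+9 = 8 carry 1
  d+7+1 = 5 carry 1
  8+e+1 = 7 carry 1
  final carry 1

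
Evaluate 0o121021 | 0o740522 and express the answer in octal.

OR each oct digit independently (no carries):
  1|7=7, 2|4=6, 1|0=1, 0|5=5, 2|2=2, 1|2=3

0o761523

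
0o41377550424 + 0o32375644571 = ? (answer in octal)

Add column by column in base 8, right to left:
  4+1 = 5
  2+7 = 1 carry 1
  4+5+1 = 2 carry 1
  0+4+1 = 5
  5+4 = 1 carry 1
  5+6+1 = 4 carry 1
  7+5+1 = 5 carry 1
  7+7+1 = 7 carry 1
  3+3+1 = 7
  1+2 = 3
  4+3 = 7

0o73775415215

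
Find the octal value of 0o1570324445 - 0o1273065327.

Subtract column by column in base 8:
  5-7 → 6 (borrow)
  4-2-1 → 1
  4-3 → 1
  4-5 → 7 (borrow)
  2-6-1 → 3 (borrow)
  3-0-1 → 2
  0-3 → 5 (borrow)
  7-7-1 → 7 (borrow)
  5-2-1 → 2
  1-1 → 0

0o275237116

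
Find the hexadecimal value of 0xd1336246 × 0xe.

Multiply each base-16 digit by 14, carrying:
  6×14 = 84 → write 4 carry 5
  4×14+5 = 61 → write d carry 3
  2×14+3 = 31 → write f carry 1
  6×14+1 = 85 → write 5 carry 5
  3×14+5 = 47 → write f carry 2
  3×14+2 = 44 → write c carry 2
  1×14+2 = 16 → write 0 carry 1
  d×14+1 = 183 → write 7 carry 11
  remaining carry: b

0xb70cf5fd4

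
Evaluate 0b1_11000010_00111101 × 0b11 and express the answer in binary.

Multiply each base-2 digit by 3, carrying:
  1×3 = 3 → write 1 carry 1
  0×3+1 = 1 → write 1
  1×3 = 3 → write 1 carry 1
  1×3+1 = 4 → write 0 carry 2
  1×3+2 = 5 → write 1 carry 2
  1×3+2 = 5 → write 1 carry 2
  0×3+2 = 2 → write 0 carry 1
  0×3+1 = 1 → write 1
  0×3 = 0 → write 0
  1×3 = 3 → write 1 carry 1
  0×3+1 = 1 → write 1
  0×3 = 0 → write 0
  0×3 = 0 → write 0
  0×3 = 0 → write 0
  1×3 = 3 → write 1 carry 1
  1×3+1 = 4 → write 0 carry 2
  1×3+2 = 5 → write 1 carry 2
  remaining carry: 10

0b1010100011010110111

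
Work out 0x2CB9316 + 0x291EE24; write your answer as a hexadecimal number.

0x55D813A

Add column by column in base 16, right to left:
  6+4 = A
  1+2 = 3
  3+E = 1 carry 1
  9+E+1 = 8 carry 1
  B+1+1 = D
  C+9 = 5 carry 1
  2+2+1 = 5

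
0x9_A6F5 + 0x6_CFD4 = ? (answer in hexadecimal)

Add column by column in base 16, right to left:
  5+4 = 9
  F+D = C carry 1
  6+F+1 = 6 carry 1
  A+C+1 = 7 carry 1
  9+6+1 = 0 carry 1
  final carry 1

0x1076C9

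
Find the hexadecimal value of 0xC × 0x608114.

Multiply each base-16 digit by 12, carrying:
  4×12 = 48 → write 0 carry 3
  1×12+3 = 15 → write F
  1×12 = 12 → write C
  8×12 = 96 → write 0 carry 6
  0×12+6 = 6 → write 6
  6×12 = 72 → write 8 carry 4
  remaining carry: 4

0x4860CF0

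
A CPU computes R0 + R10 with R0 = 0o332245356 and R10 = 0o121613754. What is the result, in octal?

0o454061332

Add column by column in base 8, right to left:
  6+4 = 2 carry 1
  5+5+1 = 3 carry 1
  3+7+1 = 3 carry 1
  5+3+1 = 1 carry 1
  4+1+1 = 6
  2+6 = 0 carry 1
  2+1+1 = 4
  3+2 = 5
  3+1 = 4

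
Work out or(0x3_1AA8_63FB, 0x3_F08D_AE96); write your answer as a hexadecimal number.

0x3FAADEFFF

OR each hex digit independently (no carries):
  3|3=3, 1|F=F, A|0=A, A|8=A, 8|D=D, 6|A=E, 3|E=F, F|9=F, B|6=F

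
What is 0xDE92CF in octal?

Expand each hex digit to 4 bits: D=1101 E=1110 9=1001 2=0010 C=1100 F=1111.
Group the bits in threes: 110 111 101 001 001 011 001 111 → 67511317.

0o67511317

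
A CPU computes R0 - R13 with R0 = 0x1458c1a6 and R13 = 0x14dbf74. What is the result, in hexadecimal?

0x130b0232

Subtract column by column in base 16:
  6-4 → 2
  a-7 → 3
  1-f → 2 (borrow)
  c-b-1 → 0
  8-d → b (borrow)
  5-4-1 → 0
  4-1 → 3
  1-0 → 1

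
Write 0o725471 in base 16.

0x3ab39

Each octal digit is 3 bits: 7=111 2=010 5=101 4=100 7=111 1=001.
Group the bits into nibbles: 0011 1010 1011 0011 1001 → 3ab39.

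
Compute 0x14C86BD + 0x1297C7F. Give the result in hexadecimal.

0x276033C

Add column by column in base 16, right to left:
  D+F = C carry 1
  B+7+1 = 3 carry 1
  6+C+1 = 3 carry 1
  8+7+1 = 0 carry 1
  C+9+1 = 6 carry 1
  4+2+1 = 7
  1+1 = 2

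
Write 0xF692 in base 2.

0b1111011010010010

Expand each hex digit to 4 bits: F=1111 6=0110 9=1001 2=0010.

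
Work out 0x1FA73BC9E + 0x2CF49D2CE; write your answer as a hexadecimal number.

Add column by column in base 16, right to left:
  E+E = C carry 1
  9+C+1 = 6 carry 1
  C+2+1 = F
  B+D = 8 carry 1
  3+9+1 = D
  7+4 = B
  A+F = 9 carry 1
  F+C+1 = C carry 1
  1+2+1 = 4

0x4C9BD8F6C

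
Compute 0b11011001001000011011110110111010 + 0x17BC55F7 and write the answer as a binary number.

0x17BC55F7 = 0b10111101111000101010111110111 in binary.
Add column by column in base 2, right to left:
  0+1 = 1
  1+1 = 0 carry 1
  0+1+1 = 0 carry 1
  1+0+1 = 0 carry 1
  1+1+1 = 1 carry 1
  1+1+1 = 1 carry 1
  0+1+1 = 0 carry 1
  1+1+1 = 1 carry 1
  1+1+1 = 1 carry 1
  0+0+1 = 1
  1+1 = 0 carry 1
  1+0+1 = 0 carry 1
  1+1+1 = 1 carry 1
  1+0+1 = 0 carry 1
  0+1+1 = 0 carry 1
  1+0+1 = 0 carry 1
  1+0+1 = 0 carry 1
  0+0+1 = 1
  0+1 = 1
  0+1 = 1
  0+1 = 1
  1+1 = 0 carry 1
  0+0+1 = 1
  0+1 = 1
  1+1 = 0 carry 1
  0+1+1 = 0 carry 1
  0+1+1 = 0 carry 1
  1+0+1 = 0 carry 1
  1+1+1 = 1 carry 1
  0+0+1 = 1
  1+0 = 1
  1+0 = 1

0b11110000110111100001001110110001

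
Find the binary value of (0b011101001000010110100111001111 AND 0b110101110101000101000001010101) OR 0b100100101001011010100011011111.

0b110101101001011110100011011111

0b011101001000010110100111001111 AND 0b110101110101000101000001010101 = 0b010101000000000100000001000101.
Then OR with 0b100100101001011010100011011111.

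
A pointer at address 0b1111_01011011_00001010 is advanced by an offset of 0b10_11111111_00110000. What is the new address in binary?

Add column by column in base 2, right to left:
  0+0 = 0
  1+0 = 1
  0+0 = 0
  1+0 = 1
  0+1 = 1
  0+1 = 1
  0+0 = 0
  0+0 = 0
  1+1 = 0 carry 1
  1+1+1 = 1 carry 1
  0+1+1 = 0 carry 1
  1+1+1 = 1 carry 1
  1+1+1 = 1 carry 1
  0+1+1 = 0 carry 1
  1+1+1 = 1 carry 1
  0+1+1 = 0 carry 1
  1+0+1 = 0 carry 1
  1+1+1 = 1 carry 1
  1+0+1 = 0 carry 1
  1+0+1 = 0 carry 1
  final carry 1

0b100100101101000111010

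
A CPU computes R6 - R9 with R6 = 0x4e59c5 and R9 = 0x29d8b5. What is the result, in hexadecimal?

0x248110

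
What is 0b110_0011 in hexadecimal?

Group the bits into nibbles: 0110 0011 → 63.

0x63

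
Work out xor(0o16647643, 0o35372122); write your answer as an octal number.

XOR each oct digit independently (no carries):
  1^3=2, 6^5=3, 6^3=5, 4^7=3, 7^2=5, 6^1=7, 4^2=6, 3^2=1

0o23535761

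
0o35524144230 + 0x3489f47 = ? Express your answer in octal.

0x3489f47 = 0o322117507 in octal.
Add column by column in base 8, right to left:
  0+7 = 7
  3+0 = 3
  2+5 = 7
  4+7 = 3 carry 1
  4+1+1 = 6
  1+1 = 2
  4+2 = 6
  2+2 = 4
  5+3 = 0 carry 1
  5+0+1 = 6
  3+0 = 3

0o36046263737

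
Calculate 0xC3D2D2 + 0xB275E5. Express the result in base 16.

0x17648B7

Add column by column in base 16, right to left:
  2+5 = 7
  D+E = B carry 1
  2+5+1 = 8
  D+7 = 4 carry 1
  3+2+1 = 6
  C+B = 7 carry 1
  final carry 1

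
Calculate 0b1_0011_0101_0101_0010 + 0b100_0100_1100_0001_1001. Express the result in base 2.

Add column by column in base 2, right to left:
  0+1 = 1
  1+0 = 1
  0+0 = 0
  0+1 = 1
  1+1 = 0 carry 1
  0+0+1 = 1
  1+0 = 1
  0+0 = 0
  1+0 = 1
  0+0 = 0
  1+1 = 0 carry 1
  0+1+1 = 0 carry 1
  1+0+1 = 0 carry 1
  1+0+1 = 0 carry 1
  0+1+1 = 0 carry 1
  0+0+1 = 1
  1+0 = 1
  0+0 = 0
  0+1 = 1

0b1011000000101101011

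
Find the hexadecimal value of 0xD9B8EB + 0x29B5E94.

Add column by column in base 16, right to left:
  B+4 = F
  E+9 = 7 carry 1
  8+E+1 = 7 carry 1
  B+5+1 = 1 carry 1
  9+B+1 = 5 carry 1
  D+9+1 = 7 carry 1
  0+2+1 = 3

0x375177F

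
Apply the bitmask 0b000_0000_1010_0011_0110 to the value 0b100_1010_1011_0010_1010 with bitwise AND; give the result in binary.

AND bit by bit (1 only where both bits are 1):
  1001010101100101010
& 0000000101000110110
= 0000000101000100010

0b0000000101000100010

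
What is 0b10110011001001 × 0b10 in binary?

0b101100110010010

Multiply each base-2 digit by 2, carrying:
  1×2 = 2 → write 0 carry 1
  0×2+1 = 1 → write 1
  0×2 = 0 → write 0
  1×2 = 2 → write 0 carry 1
  0×2+1 = 1 → write 1
  0×2 = 0 → write 0
  1×2 = 2 → write 0 carry 1
  1×2+1 = 3 → write 1 carry 1
  0×2+1 = 1 → write 1
  0×2 = 0 → write 0
  1×2 = 2 → write 0 carry 1
  1×2+1 = 3 → write 1 carry 1
  0×2+1 = 1 → write 1
  1×2 = 2 → write 0 carry 1
  remaining carry: 1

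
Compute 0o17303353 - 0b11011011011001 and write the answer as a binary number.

0b1111010101000000010010

0o17303353 = 0b1111011000011011101011 in binary.
Subtract column by column in base 2:
  1-1 → 0
  1-0 → 1
  0-0 → 0
  1-1 → 0
  0-1 → 1 (borrow)
  1-0-1 → 0
  1-1 → 0
  1-1 → 0
  0-0 → 0
  1-1 → 0
  1-1 → 0
  0-0 → 0
  0-1 → 1 (borrow)
  0-1-1 → 0 (borrow)
  0-0-1 → 1 (borrow)
  1-0-1 → 0
  1-0 → 1
  0-0 → 0
  1-0 → 1
  1-0 → 1
  1-0 → 1
  1-0 → 1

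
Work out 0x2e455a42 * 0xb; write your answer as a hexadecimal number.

Multiply each base-16 digit by 11, carrying:
  2×11 = 22 → write 6 carry 1
  4×11+1 = 45 → write d carry 2
  a×11+2 = 112 → write 0 carry 7
  5×11+7 = 62 → write e carry 3
  5×11+3 = 58 → write a carry 3
  4×11+3 = 47 → write f carry 2
  e×11+2 = 156 → write c carry 9
  2×11+9 = 31 → write f carry 1
  remaining carry: 1

0x1fcfae0d6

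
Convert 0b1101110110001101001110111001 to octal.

0o1566151671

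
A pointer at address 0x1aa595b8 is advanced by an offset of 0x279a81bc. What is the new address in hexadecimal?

0x42401774

Add column by column in base 16, right to left:
  8+c = 4 carry 1
  b+b+1 = 7 carry 1
  5+1+1 = 7
  9+8 = 1 carry 1
  5+a+1 = 0 carry 1
  a+9+1 = 4 carry 1
  a+7+1 = 2 carry 1
  1+2+1 = 4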